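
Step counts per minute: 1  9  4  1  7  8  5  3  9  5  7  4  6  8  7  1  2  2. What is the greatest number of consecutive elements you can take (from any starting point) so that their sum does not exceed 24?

5

add 1: [1] sum 1, len 1
add 9: [1, 9] sum 10, len 2
add 4: [1, 9, 4] sum 14, len 3
add 1: [1, 9, 4, 1] sum 15, len 4
add 7: [1, 9, 4, 1, 7] sum 22, len 5
add 8: [4, 1, 7, 8] sum 20, len 4
add 5: [1, 7, 8, 5] sum 21, len 4
add 3: [1, 7, 8, 5, 3] sum 24, len 5
add 9: [5, 3, 9] sum 17, len 3
add 5: [5, 3, 9, 5] sum 22, len 4
add 7: [3, 9, 5, 7] sum 24, len 4
add 4: [5, 7, 4] sum 16, len 3
add 6: [5, 7, 4, 6] sum 22, len 4
add 8: [4, 6, 8] sum 18, len 3
add 7: [6, 8, 7] sum 21, len 3
add 1: [6, 8, 7, 1] sum 22, len 4
add 2: [6, 8, 7, 1, 2] sum 24, len 5
add 2: [8, 7, 1, 2, 2] sum 20, len 5
Longest length seen: 5.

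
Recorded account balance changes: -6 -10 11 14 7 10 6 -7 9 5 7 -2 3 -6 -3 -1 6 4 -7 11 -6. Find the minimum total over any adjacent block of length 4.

Each size-4 window and its sum:
-6 -10 11 14 → sum 9
-10 11 14 7 → sum 22
11 14 7 10 → sum 42
14 7 10 6 → sum 37
7 10 6 -7 → sum 16
10 6 -7 9 → sum 18
6 -7 9 5 → sum 13
-7 9 5 7 → sum 14
9 5 7 -2 → sum 19
5 7 -2 3 → sum 13
7 -2 3 -6 → sum 2
-2 3 -6 -3 → sum -8
3 -6 -3 -1 → sum -7
-6 -3 -1 6 → sum -4
-3 -1 6 4 → sum 6
-1 6 4 -7 → sum 2
6 4 -7 11 → sum 14
4 -7 11 -6 → sum 2
Minimum of these is -8.

-8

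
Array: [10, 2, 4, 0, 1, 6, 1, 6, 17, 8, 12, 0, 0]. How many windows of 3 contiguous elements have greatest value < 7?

(10, 2, 4) → max 10
(2, 4, 0) → max 4  < 7 ✓
(4, 0, 1) → max 4  < 7 ✓
(0, 1, 6) → max 6  < 7 ✓
(1, 6, 1) → max 6  < 7 ✓
(6, 1, 6) → max 6  < 7 ✓
(1, 6, 17) → max 17
(6, 17, 8) → max 17
(17, 8, 12) → max 17
(8, 12, 0) → max 12
(12, 0, 0) → max 12
5 windows satisfy the condition.

5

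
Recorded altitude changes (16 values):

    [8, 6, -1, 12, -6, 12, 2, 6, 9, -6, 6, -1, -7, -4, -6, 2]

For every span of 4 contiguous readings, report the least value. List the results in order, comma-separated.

Sliding a size-4 window across the 16 values:
(8, 6, -1, 12) → min -1
(6, -1, 12, -6) → min -6
(-1, 12, -6, 12) → min -6
(12, -6, 12, 2) → min -6
(-6, 12, 2, 6) → min -6
(12, 2, 6, 9) → min 2
(2, 6, 9, -6) → min -6
(6, 9, -6, 6) → min -6
(9, -6, 6, -1) → min -6
(-6, 6, -1, -7) → min -7
(6, -1, -7, -4) → min -7
(-1, -7, -4, -6) → min -7
(-7, -4, -6, 2) → min -7

-1, -6, -6, -6, -6, 2, -6, -6, -6, -7, -7, -7, -7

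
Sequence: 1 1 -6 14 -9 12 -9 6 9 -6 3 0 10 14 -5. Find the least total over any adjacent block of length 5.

Each size-5 window and its sum:
(1, 1, -6, 14, -9) → sum 1
(1, -6, 14, -9, 12) → sum 12
(-6, 14, -9, 12, -9) → sum 2
(14, -9, 12, -9, 6) → sum 14
(-9, 12, -9, 6, 9) → sum 9
(12, -9, 6, 9, -6) → sum 12
(-9, 6, 9, -6, 3) → sum 3
(6, 9, -6, 3, 0) → sum 12
(9, -6, 3, 0, 10) → sum 16
(-6, 3, 0, 10, 14) → sum 21
(3, 0, 10, 14, -5) → sum 22
Least of these is 1.

1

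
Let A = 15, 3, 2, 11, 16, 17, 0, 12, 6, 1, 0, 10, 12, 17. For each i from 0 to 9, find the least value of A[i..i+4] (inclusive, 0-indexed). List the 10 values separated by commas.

Sliding a size-5 window across the 14 values:
15 3 2 11 16 → min 2
3 2 11 16 17 → min 2
2 11 16 17 0 → min 0
11 16 17 0 12 → min 0
16 17 0 12 6 → min 0
17 0 12 6 1 → min 0
0 12 6 1 0 → min 0
12 6 1 0 10 → min 0
6 1 0 10 12 → min 0
1 0 10 12 17 → min 0

2, 2, 0, 0, 0, 0, 0, 0, 0, 0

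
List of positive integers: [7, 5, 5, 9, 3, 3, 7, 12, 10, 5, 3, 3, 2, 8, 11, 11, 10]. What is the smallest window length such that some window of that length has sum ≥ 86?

add 7: running sum 7 < 86
add 5: running sum 12 < 86
add 5: running sum 17 < 86
add 9: running sum 26 < 86
add 3: running sum 29 < 86
add 3: running sum 32 < 86
add 7: running sum 39 < 86
add 12: running sum 51 < 86
add 10: running sum 61 < 86
add 5: running sum 66 < 86
add 3: running sum 69 < 86
add 3: running sum 72 < 86
add 2: running sum 74 < 86
add 8: running sum 82 < 86
add 11: shortest ending here [5, 5, 9, 3, 3, 7, 12, 10, 5, 3, 3, 2, 8, 11] sum 86, len 14
add 11: shortest ending here [9, 3, 3, 7, 12, 10, 5, 3, 3, 2, 8, 11, 11] sum 87, len 13
add 10: shortest ending here [3, 3, 7, 12, 10, 5, 3, 3, 2, 8, 11, 11, 10] sum 88, len 13
Shortest qualifying length: 13.

13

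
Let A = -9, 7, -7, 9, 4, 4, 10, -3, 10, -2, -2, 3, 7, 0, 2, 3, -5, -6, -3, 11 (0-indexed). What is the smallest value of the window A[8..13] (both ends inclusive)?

-2

Elements at indices 8..13: 10, -2, -2, 3, 7, 0
min(10, -2, -2, 3, 7, 0) = -2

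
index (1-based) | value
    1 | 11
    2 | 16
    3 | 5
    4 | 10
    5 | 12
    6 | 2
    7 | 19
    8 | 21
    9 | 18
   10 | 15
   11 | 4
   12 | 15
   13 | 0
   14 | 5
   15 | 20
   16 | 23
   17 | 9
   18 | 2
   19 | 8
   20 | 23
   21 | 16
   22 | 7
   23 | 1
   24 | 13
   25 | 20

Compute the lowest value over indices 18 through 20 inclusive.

2

Elements at indices 18..20: 2, 8, 23
min(2, 8, 23) = 2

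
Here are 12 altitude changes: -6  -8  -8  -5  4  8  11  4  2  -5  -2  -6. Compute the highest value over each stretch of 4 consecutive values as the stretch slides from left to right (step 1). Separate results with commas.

(-6, -8, -8, -5) → max -5
(-8, -8, -5, 4) → max 4
(-8, -5, 4, 8) → max 8
(-5, 4, 8, 11) → max 11
(4, 8, 11, 4) → max 11
(8, 11, 4, 2) → max 11
(11, 4, 2, -5) → max 11
(4, 2, -5, -2) → max 4
(2, -5, -2, -6) → max 2

-5, 4, 8, 11, 11, 11, 11, 4, 2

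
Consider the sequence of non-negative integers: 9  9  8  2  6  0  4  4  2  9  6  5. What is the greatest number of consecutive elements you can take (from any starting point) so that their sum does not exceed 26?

Extend to the right; shrink from the left whenever the sum exceeds 26:
→ 9: sum 9, len 1
→ 9: sum 18, len 2
→ 8: sum 26, len 3
→ 2 (dropped 9): sum 19, len 3
→ 6: sum 25, len 4
→ 0: sum 25, len 5
→ 4 (dropped 9): sum 20, len 5
→ 4: sum 24, len 6
→ 2: sum 26, len 7
→ 9 (dropped 8, 2): sum 25, len 6
→ 6 (dropped 6): sum 25, len 6
→ 5 (dropped 0, 4): sum 26, len 5
Longest length seen: 7.

7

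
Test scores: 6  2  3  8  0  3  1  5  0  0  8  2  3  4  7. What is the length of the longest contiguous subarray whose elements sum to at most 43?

[6] sum 6 len 1
[6, 2] sum 8 len 2
[6, 2, 3] sum 11 len 3
[6, 2, 3, 8] sum 19 len 4
[6, 2, 3, 8, 0] sum 19 len 5
[6, 2, 3, 8, 0, 3] sum 22 len 6
[6, 2, 3, 8, 0, 3, 1] sum 23 len 7
[6, 2, 3, 8, 0, 3, 1, 5] sum 28 len 8
[6, 2, 3, 8, 0, 3, 1, 5, 0] sum 28 len 9
[6, 2, 3, 8, 0, 3, 1, 5, 0, 0] sum 28 len 10
[6, 2, 3, 8, 0, 3, 1, 5, 0, 0, 8] sum 36 len 11
[6, 2, 3, 8, 0, 3, 1, 5, 0, 0, 8, 2] sum 38 len 12
[6, 2, 3, 8, 0, 3, 1, 5, 0, 0, 8, 2, 3] sum 41 len 13
[2, 3, 8, 0, 3, 1, 5, 0, 0, 8, 2, 3, 4] sum 39 len 13
[8, 0, 3, 1, 5, 0, 0, 8, 2, 3, 4, 7] sum 41 len 12
Longest length seen: 13.

13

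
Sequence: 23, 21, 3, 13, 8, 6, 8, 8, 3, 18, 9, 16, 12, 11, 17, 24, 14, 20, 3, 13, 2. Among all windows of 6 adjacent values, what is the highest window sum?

Each size-6 window and its sum:
(23, 21, 3, 13, 8, 6) → sum 74
(21, 3, 13, 8, 6, 8) → sum 59
(3, 13, 8, 6, 8, 8) → sum 46
(13, 8, 6, 8, 8, 3) → sum 46
(8, 6, 8, 8, 3, 18) → sum 51
(6, 8, 8, 3, 18, 9) → sum 52
(8, 8, 3, 18, 9, 16) → sum 62
(8, 3, 18, 9, 16, 12) → sum 66
(3, 18, 9, 16, 12, 11) → sum 69
(18, 9, 16, 12, 11, 17) → sum 83
(9, 16, 12, 11, 17, 24) → sum 89
(16, 12, 11, 17, 24, 14) → sum 94
(12, 11, 17, 24, 14, 20) → sum 98
(11, 17, 24, 14, 20, 3) → sum 89
(17, 24, 14, 20, 3, 13) → sum 91
(24, 14, 20, 3, 13, 2) → sum 76
Highest of these is 98.

98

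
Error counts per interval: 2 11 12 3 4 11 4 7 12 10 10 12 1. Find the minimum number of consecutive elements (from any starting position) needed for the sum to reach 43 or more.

Extend right; whenever the sum reaches 43, record the length and shrink from the left:
add 2: running sum 2 < 43
add 11: running sum 13 < 43
add 12: running sum 25 < 43
add 3: running sum 28 < 43
add 4: running sum 32 < 43
add 11: shortest ending here [2, 11, 12, 3, 4, 11] sum 43, len 6
add 4: shortest ending here [11, 12, 3, 4, 11, 4] sum 45, len 6
add 7: shortest ending here [11, 12, 3, 4, 11, 4, 7] sum 52, len 7
add 12: shortest ending here [12, 3, 4, 11, 4, 7, 12] sum 53, len 7
add 10: shortest ending here [11, 4, 7, 12, 10] sum 44, len 5
add 10: shortest ending here [4, 7, 12, 10, 10] sum 43, len 5
add 12: shortest ending here [12, 10, 10, 12] sum 44, len 4
add 1: shortest ending here [12, 10, 10, 12, 1] sum 45, len 5
Shortest qualifying length: 4.

4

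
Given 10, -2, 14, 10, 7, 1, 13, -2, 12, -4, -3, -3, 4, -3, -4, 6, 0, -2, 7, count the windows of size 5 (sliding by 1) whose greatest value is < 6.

[10, -2, 14, 10, 7] → max 14
[-2, 14, 10, 7, 1] → max 14
[14, 10, 7, 1, 13] → max 14
[10, 7, 1, 13, -2] → max 13
[7, 1, 13, -2, 12] → max 13
[1, 13, -2, 12, -4] → max 13
[13, -2, 12, -4, -3] → max 13
[-2, 12, -4, -3, -3] → max 12
[12, -4, -3, -3, 4] → max 12
[-4, -3, -3, 4, -3] → max 4  < 6 ✓
[-3, -3, 4, -3, -4] → max 4  < 6 ✓
[-3, 4, -3, -4, 6] → max 6
[4, -3, -4, 6, 0] → max 6
[-3, -4, 6, 0, -2] → max 6
[-4, 6, 0, -2, 7] → max 7
2 windows satisfy the condition.

2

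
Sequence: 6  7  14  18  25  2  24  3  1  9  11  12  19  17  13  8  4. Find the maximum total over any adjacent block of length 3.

[6, 7, 14] → sum 27
[7, 14, 18] → sum 39
[14, 18, 25] → sum 57
[18, 25, 2] → sum 45
[25, 2, 24] → sum 51
[2, 24, 3] → sum 29
[24, 3, 1] → sum 28
[3, 1, 9] → sum 13
[1, 9, 11] → sum 21
[9, 11, 12] → sum 32
[11, 12, 19] → sum 42
[12, 19, 17] → sum 48
[19, 17, 13] → sum 49
[17, 13, 8] → sum 38
[13, 8, 4] → sum 25
Maximum of these is 57.

57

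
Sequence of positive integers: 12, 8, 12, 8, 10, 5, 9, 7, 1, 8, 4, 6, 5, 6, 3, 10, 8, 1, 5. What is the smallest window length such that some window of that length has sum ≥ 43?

5

add 12: running sum 12 < 43
add 8: running sum 20 < 43
add 12: running sum 32 < 43
add 8: running sum 40 < 43
add 10: shortest ending here [12, 8, 12, 8, 10] sum 50, len 5
add 5: shortest ending here [8, 12, 8, 10, 5] sum 43, len 5
add 9: shortest ending here [12, 8, 10, 5, 9] sum 44, len 5
add 7: shortest ending here [12, 8, 10, 5, 9, 7] sum 51, len 6
add 1: shortest ending here [12, 8, 10, 5, 9, 7, 1] sum 52, len 7
add 8: shortest ending here [8, 10, 5, 9, 7, 1, 8] sum 48, len 7
add 4: shortest ending here [10, 5, 9, 7, 1, 8, 4] sum 44, len 7
add 6: shortest ending here [10, 5, 9, 7, 1, 8, 4, 6] sum 50, len 8
add 5: shortest ending here [5, 9, 7, 1, 8, 4, 6, 5] sum 45, len 8
add 6: shortest ending here [9, 7, 1, 8, 4, 6, 5, 6] sum 46, len 8
add 3: shortest ending here [9, 7, 1, 8, 4, 6, 5, 6, 3] sum 49, len 9
add 10: shortest ending here [1, 8, 4, 6, 5, 6, 3, 10] sum 43, len 8
add 8: shortest ending here [8, 4, 6, 5, 6, 3, 10, 8] sum 50, len 8
add 1: shortest ending here [4, 6, 5, 6, 3, 10, 8, 1] sum 43, len 8
add 5: shortest ending here [6, 5, 6, 3, 10, 8, 1, 5] sum 44, len 8
Shortest qualifying length: 5.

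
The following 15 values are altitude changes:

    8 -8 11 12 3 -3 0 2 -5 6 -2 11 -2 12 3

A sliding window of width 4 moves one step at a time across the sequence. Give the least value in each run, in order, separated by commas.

8 -8 11 12 → min -8
-8 11 12 3 → min -8
11 12 3 -3 → min -3
12 3 -3 0 → min -3
3 -3 0 2 → min -3
-3 0 2 -5 → min -5
0 2 -5 6 → min -5
2 -5 6 -2 → min -5
-5 6 -2 11 → min -5
6 -2 11 -2 → min -2
-2 11 -2 12 → min -2
11 -2 12 3 → min -2

-8, -8, -3, -3, -3, -5, -5, -5, -5, -2, -2, -2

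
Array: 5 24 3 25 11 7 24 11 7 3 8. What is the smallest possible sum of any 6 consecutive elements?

60

[5, 24, 3, 25, 11, 7] → sum 75
[24, 3, 25, 11, 7, 24] → sum 94
[3, 25, 11, 7, 24, 11] → sum 81
[25, 11, 7, 24, 11, 7] → sum 85
[11, 7, 24, 11, 7, 3] → sum 63
[7, 24, 11, 7, 3, 8] → sum 60
Smallest of these is 60.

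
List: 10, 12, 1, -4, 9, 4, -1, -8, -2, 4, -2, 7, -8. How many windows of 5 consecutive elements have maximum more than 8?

10 12 1 -4 9 → max 12  > 8 ✓
12 1 -4 9 4 → max 12  > 8 ✓
1 -4 9 4 -1 → max 9  > 8 ✓
-4 9 4 -1 -8 → max 9  > 8 ✓
9 4 -1 -8 -2 → max 9  > 8 ✓
4 -1 -8 -2 4 → max 4
-1 -8 -2 4 -2 → max 4
-8 -2 4 -2 7 → max 7
-2 4 -2 7 -8 → max 7
5 windows satisfy the condition.

5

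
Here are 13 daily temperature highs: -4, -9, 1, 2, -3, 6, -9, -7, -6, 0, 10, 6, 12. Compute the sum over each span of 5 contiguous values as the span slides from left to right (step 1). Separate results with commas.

(-4, -9, 1, 2, -3) → sum -13
(-9, 1, 2, -3, 6) → sum -3
(1, 2, -3, 6, -9) → sum -3
(2, -3, 6, -9, -7) → sum -11
(-3, 6, -9, -7, -6) → sum -19
(6, -9, -7, -6, 0) → sum -16
(-9, -7, -6, 0, 10) → sum -12
(-7, -6, 0, 10, 6) → sum 3
(-6, 0, 10, 6, 12) → sum 22

-13, -3, -3, -11, -19, -16, -12, 3, 22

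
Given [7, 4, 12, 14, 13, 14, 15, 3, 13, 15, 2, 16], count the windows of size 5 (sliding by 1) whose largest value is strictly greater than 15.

1

[7, 4, 12, 14, 13] → max 14
[4, 12, 14, 13, 14] → max 14
[12, 14, 13, 14, 15] → max 15
[14, 13, 14, 15, 3] → max 15
[13, 14, 15, 3, 13] → max 15
[14, 15, 3, 13, 15] → max 15
[15, 3, 13, 15, 2] → max 15
[3, 13, 15, 2, 16] → max 16  > 15 ✓
1 window satisfy the condition.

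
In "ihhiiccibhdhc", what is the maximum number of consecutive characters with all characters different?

add i: [i] len 1
add h: [i, h] len 2
add h (repeat h, move left end past it): [h] len 1
add i: [h, i] len 2
add i (repeat i, move left end past it): [i] len 1
add c: [i, c] len 2
add c (repeat c, move left end past it): [c] len 1
add i: [c, i] len 2
add b: [c, i, b] len 3
add h: [c, i, b, h] len 4
add d: [c, i, b, h, d] len 5
add h (repeat h, move left end past it): [d, h] len 2
add c: [d, h, c] len 3
Longest all-distinct length: 5.

5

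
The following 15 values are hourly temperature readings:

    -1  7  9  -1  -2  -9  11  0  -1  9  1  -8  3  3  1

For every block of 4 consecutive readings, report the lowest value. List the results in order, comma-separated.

(-1, 7, 9, -1) → min -1
(7, 9, -1, -2) → min -2
(9, -1, -2, -9) → min -9
(-1, -2, -9, 11) → min -9
(-2, -9, 11, 0) → min -9
(-9, 11, 0, -1) → min -9
(11, 0, -1, 9) → min -1
(0, -1, 9, 1) → min -1
(-1, 9, 1, -8) → min -8
(9, 1, -8, 3) → min -8
(1, -8, 3, 3) → min -8
(-8, 3, 3, 1) → min -8

-1, -2, -9, -9, -9, -9, -1, -1, -8, -8, -8, -8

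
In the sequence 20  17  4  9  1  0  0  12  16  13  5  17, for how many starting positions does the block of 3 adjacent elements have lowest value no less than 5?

[20, 17, 4] → min 4
[17, 4, 9] → min 4
[4, 9, 1] → min 1
[9, 1, 0] → min 0
[1, 0, 0] → min 0
[0, 0, 12] → min 0
[0, 12, 16] → min 0
[12, 16, 13] → min 12  ≥ 5 ✓
[16, 13, 5] → min 5  ≥ 5 ✓
[13, 5, 17] → min 5  ≥ 5 ✓
3 windows satisfy the condition.

3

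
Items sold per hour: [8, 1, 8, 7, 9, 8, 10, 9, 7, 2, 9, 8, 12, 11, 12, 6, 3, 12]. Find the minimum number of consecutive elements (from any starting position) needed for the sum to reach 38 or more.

4

Extend right; whenever the sum reaches 38, record the length and shrink from the left:
add 8: running sum 8 < 38
add 1: running sum 9 < 38
add 8: running sum 17 < 38
add 7: running sum 24 < 38
add 9: running sum 33 < 38
end 5: [8, 1, 8, 7, 9, 8] sum 41, len 6
end 6: [8, 7, 9, 8, 10] sum 42, len 5
end 7: [7, 9, 8, 10, 9] sum 43, len 5
end 8: [9, 8, 10, 9, 7] sum 43, len 5
end 9: [9, 8, 10, 9, 7, 2] sum 45, len 6
end 10: [8, 10, 9, 7, 2, 9] sum 45, len 6
end 11: [10, 9, 7, 2, 9, 8] sum 45, len 6
end 12: [7, 2, 9, 8, 12] sum 38, len 5
end 13: [9, 8, 12, 11] sum 40, len 4
end 14: [8, 12, 11, 12] sum 43, len 4
end 15: [12, 11, 12, 6] sum 41, len 4
end 16: [12, 11, 12, 6, 3] sum 44, len 5
end 17: [11, 12, 6, 3, 12] sum 44, len 5
Shortest qualifying length: 4.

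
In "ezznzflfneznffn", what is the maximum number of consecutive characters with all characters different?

[e] len 1
[e, z] len 2
[z] len 1
[z, n] len 2
[n, z] len 2
[n, z, f] len 3
[n, z, f, l] len 4
[l, f] len 2
[l, f, n] len 3
[l, f, n, e] len 4
[l, f, n, e, z] len 5
[e, z, n] len 3
[e, z, n, f] len 4
[f] len 1
[f, n] len 2
Longest all-distinct length: 5.

5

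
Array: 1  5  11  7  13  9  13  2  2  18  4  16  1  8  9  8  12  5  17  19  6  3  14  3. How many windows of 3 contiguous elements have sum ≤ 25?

[1, 5, 11] → sum 17  ≤ 25 ✓
[5, 11, 7] → sum 23  ≤ 25 ✓
[11, 7, 13] → sum 31
[7, 13, 9] → sum 29
[13, 9, 13] → sum 35
[9, 13, 2] → sum 24  ≤ 25 ✓
[13, 2, 2] → sum 17  ≤ 25 ✓
[2, 2, 18] → sum 22  ≤ 25 ✓
[2, 18, 4] → sum 24  ≤ 25 ✓
[18, 4, 16] → sum 38
[4, 16, 1] → sum 21  ≤ 25 ✓
[16, 1, 8] → sum 25  ≤ 25 ✓
[1, 8, 9] → sum 18  ≤ 25 ✓
[8, 9, 8] → sum 25  ≤ 25 ✓
[9, 8, 12] → sum 29
[8, 12, 5] → sum 25  ≤ 25 ✓
[12, 5, 17] → sum 34
[5, 17, 19] → sum 41
[17, 19, 6] → sum 42
[19, 6, 3] → sum 28
[6, 3, 14] → sum 23  ≤ 25 ✓
[3, 14, 3] → sum 20  ≤ 25 ✓
13 windows satisfy the condition.

13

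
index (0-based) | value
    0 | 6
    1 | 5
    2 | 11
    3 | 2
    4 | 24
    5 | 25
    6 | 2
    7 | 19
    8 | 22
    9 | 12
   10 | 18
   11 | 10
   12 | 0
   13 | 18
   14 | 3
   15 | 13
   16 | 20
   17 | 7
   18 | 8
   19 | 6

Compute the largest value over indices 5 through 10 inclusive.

Elements at indices 5..10: 25, 2, 19, 22, 12, 18
max(25, 2, 19, 22, 12, 18) = 25

25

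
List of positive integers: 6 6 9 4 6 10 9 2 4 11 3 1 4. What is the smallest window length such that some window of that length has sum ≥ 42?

add 6: running sum 6 < 42
add 6: running sum 12 < 42
add 9: running sum 21 < 42
add 4: running sum 25 < 42
add 6: running sum 31 < 42
add 10: running sum 41 < 42
end 6: [6, 9, 4, 6, 10, 9] sum 44, len 6
end 7: [6, 9, 4, 6, 10, 9, 2] sum 46, len 7
end 8: [9, 4, 6, 10, 9, 2, 4] sum 44, len 7
end 9: [6, 10, 9, 2, 4, 11] sum 42, len 6
end 10: [6, 10, 9, 2, 4, 11, 3] sum 45, len 7
end 11: [6, 10, 9, 2, 4, 11, 3, 1] sum 46, len 8
end 12: [10, 9, 2, 4, 11, 3, 1, 4] sum 44, len 8
Shortest qualifying length: 6.

6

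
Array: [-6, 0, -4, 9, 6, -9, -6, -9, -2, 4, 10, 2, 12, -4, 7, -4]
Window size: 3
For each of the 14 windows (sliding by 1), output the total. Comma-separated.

Sliding a size-3 window across the 16 values:
(-6, 0, -4) → sum -10
(0, -4, 9) → sum 5
(-4, 9, 6) → sum 11
(9, 6, -9) → sum 6
(6, -9, -6) → sum -9
(-9, -6, -9) → sum -24
(-6, -9, -2) → sum -17
(-9, -2, 4) → sum -7
(-2, 4, 10) → sum 12
(4, 10, 2) → sum 16
(10, 2, 12) → sum 24
(2, 12, -4) → sum 10
(12, -4, 7) → sum 15
(-4, 7, -4) → sum -1

-10, 5, 11, 6, -9, -24, -17, -7, 12, 16, 24, 10, 15, -1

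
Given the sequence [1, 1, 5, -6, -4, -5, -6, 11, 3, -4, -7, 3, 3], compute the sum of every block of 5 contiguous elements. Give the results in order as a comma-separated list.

-3, -9, -16, -10, -1, -1, -3, 6, -2

[1, 1, 5, -6, -4] → sum -3
[1, 5, -6, -4, -5] → sum -9
[5, -6, -4, -5, -6] → sum -16
[-6, -4, -5, -6, 11] → sum -10
[-4, -5, -6, 11, 3] → sum -1
[-5, -6, 11, 3, -4] → sum -1
[-6, 11, 3, -4, -7] → sum -3
[11, 3, -4, -7, 3] → sum 6
[3, -4, -7, 3, 3] → sum -2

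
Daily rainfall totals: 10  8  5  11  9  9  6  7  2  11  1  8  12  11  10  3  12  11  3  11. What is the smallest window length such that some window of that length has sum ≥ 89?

Extend right; whenever the sum reaches 89, record the length and shrink from the left:
add 10: running sum 10 < 89
add 8: running sum 18 < 89
add 5: running sum 23 < 89
add 11: running sum 34 < 89
add 9: running sum 43 < 89
add 9: running sum 52 < 89
add 6: running sum 58 < 89
add 7: running sum 65 < 89
add 2: running sum 67 < 89
add 11: running sum 78 < 89
add 1: running sum 79 < 89
add 8: running sum 87 < 89
end 12: [8, 5, 11, 9, 9, 6, 7, 2, 11, 1, 8, 12] sum 89, len 12
end 13: [5, 11, 9, 9, 6, 7, 2, 11, 1, 8, 12, 11] sum 92, len 12
end 14: [11, 9, 9, 6, 7, 2, 11, 1, 8, 12, 11, 10] sum 97, len 12
end 15: [9, 9, 6, 7, 2, 11, 1, 8, 12, 11, 10, 3] sum 89, len 12
end 16: [9, 6, 7, 2, 11, 1, 8, 12, 11, 10, 3, 12] sum 92, len 12
end 17: [6, 7, 2, 11, 1, 8, 12, 11, 10, 3, 12, 11] sum 94, len 12
end 18: [7, 2, 11, 1, 8, 12, 11, 10, 3, 12, 11, 3] sum 91, len 12
end 19: [11, 1, 8, 12, 11, 10, 3, 12, 11, 3, 11] sum 93, len 11
Shortest qualifying length: 11.

11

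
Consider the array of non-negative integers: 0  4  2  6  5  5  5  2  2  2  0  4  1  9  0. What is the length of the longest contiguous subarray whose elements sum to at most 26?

9

→ 0: sum 0, len 1
→ 4: sum 4, len 2
→ 2: sum 6, len 3
→ 6: sum 12, len 4
→ 5: sum 17, len 5
→ 5: sum 22, len 6
→ 5 (dropped 0, 4): sum 23, len 5
→ 2: sum 25, len 6
→ 2 (dropped 2): sum 25, len 6
→ 2 (dropped 6): sum 21, len 6
→ 0: sum 21, len 7
→ 4: sum 25, len 8
→ 1: sum 26, len 9
→ 9 (dropped 5, 5): sum 25, len 8
→ 0: sum 25, len 9
Longest length seen: 9.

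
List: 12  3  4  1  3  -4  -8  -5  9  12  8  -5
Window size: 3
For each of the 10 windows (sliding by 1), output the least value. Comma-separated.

(12, 3, 4) → min 3
(3, 4, 1) → min 1
(4, 1, 3) → min 1
(1, 3, -4) → min -4
(3, -4, -8) → min -8
(-4, -8, -5) → min -8
(-8, -5, 9) → min -8
(-5, 9, 12) → min -5
(9, 12, 8) → min 8
(12, 8, -5) → min -5

3, 1, 1, -4, -8, -8, -8, -5, 8, -5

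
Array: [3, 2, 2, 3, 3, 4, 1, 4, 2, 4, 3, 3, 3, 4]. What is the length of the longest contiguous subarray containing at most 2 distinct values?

Extend right; when distinct count exceeds 2, shrink from the left:
add 3: window [3] (1 distinct), len 1
add 2: window [3, 2] (2 distinct), len 2
add 2: window [3, 2, 2] (2 distinct), len 3
add 3: window [3, 2, 2, 3] (2 distinct), len 4
add 3: window [3, 2, 2, 3, 3] (2 distinct), len 5
add 4: window [3, 3, 4] (2 distinct), len 3
add 1: window [4, 1] (2 distinct), len 2
add 4: window [4, 1, 4] (2 distinct), len 3
add 2: window [4, 2] (2 distinct), len 2
add 4: window [4, 2, 4] (2 distinct), len 3
add 3: window [4, 3] (2 distinct), len 2
add 3: window [4, 3, 3] (2 distinct), len 3
add 3: window [4, 3, 3, 3] (2 distinct), len 4
add 4: window [4, 3, 3, 3, 4] (2 distinct), len 5
Longest length with ≤2 distinct: 5.

5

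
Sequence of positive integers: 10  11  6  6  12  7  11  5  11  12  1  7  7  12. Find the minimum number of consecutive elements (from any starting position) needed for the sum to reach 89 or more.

10

add 10: running sum 10 < 89
add 11: running sum 21 < 89
add 6: running sum 27 < 89
add 6: running sum 33 < 89
add 12: running sum 45 < 89
add 7: running sum 52 < 89
add 11: running sum 63 < 89
add 5: running sum 68 < 89
add 11: running sum 79 < 89
add 12: shortest ending here [10, 11, 6, 6, 12, 7, 11, 5, 11, 12] sum 91, len 10
add 1: shortest ending here [10, 11, 6, 6, 12, 7, 11, 5, 11, 12, 1] sum 92, len 11
add 7: shortest ending here [11, 6, 6, 12, 7, 11, 5, 11, 12, 1, 7] sum 89, len 11
add 7: shortest ending here [11, 6, 6, 12, 7, 11, 5, 11, 12, 1, 7, 7] sum 96, len 12
add 12: shortest ending here [6, 12, 7, 11, 5, 11, 12, 1, 7, 7, 12] sum 91, len 11
Shortest qualifying length: 10.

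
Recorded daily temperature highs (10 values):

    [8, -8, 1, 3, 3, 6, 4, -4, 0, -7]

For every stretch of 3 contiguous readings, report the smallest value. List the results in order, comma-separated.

8 -8 1 → min -8
-8 1 3 → min -8
1 3 3 → min 1
3 3 6 → min 3
3 6 4 → min 3
6 4 -4 → min -4
4 -4 0 → min -4
-4 0 -7 → min -7

-8, -8, 1, 3, 3, -4, -4, -7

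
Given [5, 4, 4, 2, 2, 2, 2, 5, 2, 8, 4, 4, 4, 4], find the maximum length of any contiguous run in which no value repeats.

4

add 5: [5] len 1
add 4: [5, 4] len 2
add 4 (repeat 4, move left end past it): [4] len 1
add 2: [4, 2] len 2
add 2 (repeat 2, move left end past it): [2] len 1
add 2 (repeat 2, move left end past it): [2] len 1
add 2 (repeat 2, move left end past it): [2] len 1
add 5: [2, 5] len 2
add 2 (repeat 2, move left end past it): [5, 2] len 2
add 8: [5, 2, 8] len 3
add 4: [5, 2, 8, 4] len 4
add 4 (repeat 4, move left end past it): [4] len 1
add 4 (repeat 4, move left end past it): [4] len 1
add 4 (repeat 4, move left end past it): [4] len 1
Longest all-distinct length: 4.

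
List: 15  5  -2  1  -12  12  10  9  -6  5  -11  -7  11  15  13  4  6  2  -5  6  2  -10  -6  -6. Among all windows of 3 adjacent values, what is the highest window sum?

[15, 5, -2] → sum 18
[5, -2, 1] → sum 4
[-2, 1, -12] → sum -13
[1, -12, 12] → sum 1
[-12, 12, 10] → sum 10
[12, 10, 9] → sum 31
[10, 9, -6] → sum 13
[9, -6, 5] → sum 8
[-6, 5, -11] → sum -12
[5, -11, -7] → sum -13
[-11, -7, 11] → sum -7
[-7, 11, 15] → sum 19
[11, 15, 13] → sum 39
[15, 13, 4] → sum 32
[13, 4, 6] → sum 23
[4, 6, 2] → sum 12
[6, 2, -5] → sum 3
[2, -5, 6] → sum 3
[-5, 6, 2] → sum 3
[6, 2, -10] → sum -2
[2, -10, -6] → sum -14
[-10, -6, -6] → sum -22
Highest of these is 39.

39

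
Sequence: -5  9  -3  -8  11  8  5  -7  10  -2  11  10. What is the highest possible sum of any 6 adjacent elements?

Each size-6 window and its sum:
-5 9 -3 -8 11 8 → sum 12
9 -3 -8 11 8 5 → sum 22
-3 -8 11 8 5 -7 → sum 6
-8 11 8 5 -7 10 → sum 19
11 8 5 -7 10 -2 → sum 25
8 5 -7 10 -2 11 → sum 25
5 -7 10 -2 11 10 → sum 27
Highest of these is 27.

27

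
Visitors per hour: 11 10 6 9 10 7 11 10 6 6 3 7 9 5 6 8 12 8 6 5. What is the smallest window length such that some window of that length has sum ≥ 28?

add 11: running sum 11 < 28
add 10: running sum 21 < 28
add 6: running sum 27 < 28
end 3: [11, 10, 6, 9] sum 36, len 4
end 4: [10, 6, 9, 10] sum 35, len 4
end 5: [6, 9, 10, 7] sum 32, len 4
end 6: [10, 7, 11] sum 28, len 3
end 7: [7, 11, 10] sum 28, len 3
end 8: [7, 11, 10, 6] sum 34, len 4
end 9: [11, 10, 6, 6] sum 33, len 4
end 10: [11, 10, 6, 6, 3] sum 36, len 5
end 11: [10, 6, 6, 3, 7] sum 32, len 5
end 12: [6, 6, 3, 7, 9] sum 31, len 5
end 13: [6, 3, 7, 9, 5] sum 30, len 5
end 14: [3, 7, 9, 5, 6] sum 30, len 5
end 15: [9, 5, 6, 8] sum 28, len 4
end 16: [5, 6, 8, 12] sum 31, len 4
end 17: [8, 12, 8] sum 28, len 3
end 18: [8, 12, 8, 6] sum 34, len 4
end 19: [12, 8, 6, 5] sum 31, len 4
Shortest qualifying length: 3.

3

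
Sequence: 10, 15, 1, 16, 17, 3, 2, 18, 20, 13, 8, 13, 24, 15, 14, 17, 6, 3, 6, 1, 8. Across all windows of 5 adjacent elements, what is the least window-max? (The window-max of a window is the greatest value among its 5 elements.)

[10, 15, 1, 16, 17] → max 17
[15, 1, 16, 17, 3] → max 17
[1, 16, 17, 3, 2] → max 17
[16, 17, 3, 2, 18] → max 18
[17, 3, 2, 18, 20] → max 20
[3, 2, 18, 20, 13] → max 20
[2, 18, 20, 13, 8] → max 20
[18, 20, 13, 8, 13] → max 20
[20, 13, 8, 13, 24] → max 24
[13, 8, 13, 24, 15] → max 24
[8, 13, 24, 15, 14] → max 24
[13, 24, 15, 14, 17] → max 24
[24, 15, 14, 17, 6] → max 24
[15, 14, 17, 6, 3] → max 17
[14, 17, 6, 3, 6] → max 17
[17, 6, 3, 6, 1] → max 17
[6, 3, 6, 1, 8] → max 8
Least of these is 8.

8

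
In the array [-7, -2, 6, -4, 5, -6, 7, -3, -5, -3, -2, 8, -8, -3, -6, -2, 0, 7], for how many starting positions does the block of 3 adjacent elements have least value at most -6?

9

-7 -2 6 → min -7  ≤ -6 ✓
-2 6 -4 → min -4
6 -4 5 → min -4
-4 5 -6 → min -6  ≤ -6 ✓
5 -6 7 → min -6  ≤ -6 ✓
-6 7 -3 → min -6  ≤ -6 ✓
7 -3 -5 → min -5
-3 -5 -3 → min -5
-5 -3 -2 → min -5
-3 -2 8 → min -3
-2 8 -8 → min -8  ≤ -6 ✓
8 -8 -3 → min -8  ≤ -6 ✓
-8 -3 -6 → min -8  ≤ -6 ✓
-3 -6 -2 → min -6  ≤ -6 ✓
-6 -2 0 → min -6  ≤ -6 ✓
-2 0 7 → min -2
9 windows satisfy the condition.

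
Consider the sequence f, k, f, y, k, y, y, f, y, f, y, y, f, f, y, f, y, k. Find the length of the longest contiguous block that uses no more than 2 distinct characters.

12

[f] 1 distinct, len 1
[f, k] 2 distinct, len 2
[f, k, f] 2 distinct, len 3
[f, y] 2 distinct, len 2
[y, k] 2 distinct, len 2
[y, k, y] 2 distinct, len 3
[y, k, y, y] 2 distinct, len 4
[y, y, f] 2 distinct, len 3
[y, y, f, y] 2 distinct, len 4
[y, y, f, y, f] 2 distinct, len 5
[y, y, f, y, f, y] 2 distinct, len 6
[y, y, f, y, f, y, y] 2 distinct, len 7
[y, y, f, y, f, y, y, f] 2 distinct, len 8
[y, y, f, y, f, y, y, f, f] 2 distinct, len 9
[y, y, f, y, f, y, y, f, f, y] 2 distinct, len 10
[y, y, f, y, f, y, y, f, f, y, f] 2 distinct, len 11
[y, y, f, y, f, y, y, f, f, y, f, y] 2 distinct, len 12
[y, k] 2 distinct, len 2
Longest length with ≤2 distinct: 12.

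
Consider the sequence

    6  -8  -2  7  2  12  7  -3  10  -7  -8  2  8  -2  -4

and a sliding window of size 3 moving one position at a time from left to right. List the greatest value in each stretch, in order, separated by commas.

6, 7, 7, 12, 12, 12, 10, 10, 10, 2, 8, 8, 8

[6, -8, -2] → max 6
[-8, -2, 7] → max 7
[-2, 7, 2] → max 7
[7, 2, 12] → max 12
[2, 12, 7] → max 12
[12, 7, -3] → max 12
[7, -3, 10] → max 10
[-3, 10, -7] → max 10
[10, -7, -8] → max 10
[-7, -8, 2] → max 2
[-8, 2, 8] → max 8
[2, 8, -2] → max 8
[8, -2, -4] → max 8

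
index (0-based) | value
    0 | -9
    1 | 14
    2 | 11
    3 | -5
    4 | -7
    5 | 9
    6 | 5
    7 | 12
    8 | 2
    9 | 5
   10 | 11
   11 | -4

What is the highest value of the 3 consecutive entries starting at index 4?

9

Elements at indices 4..6: -7, 9, 5
max(-7, 9, 5) = 9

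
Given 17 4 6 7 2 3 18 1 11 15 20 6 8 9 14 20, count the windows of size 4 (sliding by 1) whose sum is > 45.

4

[17, 4, 6, 7] → sum 34
[4, 6, 7, 2] → sum 19
[6, 7, 2, 3] → sum 18
[7, 2, 3, 18] → sum 30
[2, 3, 18, 1] → sum 24
[3, 18, 1, 11] → sum 33
[18, 1, 11, 15] → sum 45
[1, 11, 15, 20] → sum 47  > 45 ✓
[11, 15, 20, 6] → sum 52  > 45 ✓
[15, 20, 6, 8] → sum 49  > 45 ✓
[20, 6, 8, 9] → sum 43
[6, 8, 9, 14] → sum 37
[8, 9, 14, 20] → sum 51  > 45 ✓
4 windows satisfy the condition.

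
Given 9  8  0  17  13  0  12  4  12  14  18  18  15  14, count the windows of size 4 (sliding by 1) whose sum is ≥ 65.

(9, 8, 0, 17) → sum 34
(8, 0, 17, 13) → sum 38
(0, 17, 13, 0) → sum 30
(17, 13, 0, 12) → sum 42
(13, 0, 12, 4) → sum 29
(0, 12, 4, 12) → sum 28
(12, 4, 12, 14) → sum 42
(4, 12, 14, 18) → sum 48
(12, 14, 18, 18) → sum 62
(14, 18, 18, 15) → sum 65  ≥ 65 ✓
(18, 18, 15, 14) → sum 65  ≥ 65 ✓
2 windows satisfy the condition.

2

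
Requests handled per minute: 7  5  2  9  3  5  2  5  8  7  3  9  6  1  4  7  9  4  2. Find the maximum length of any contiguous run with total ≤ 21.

5

→ 7: sum 7, len 1
→ 5: sum 12, len 2
→ 2: sum 14, len 3
→ 9 (dropped 7): sum 16, len 3
→ 3: sum 19, len 4
→ 5 (dropped 5): sum 19, len 4
→ 2: sum 21, len 5
→ 5 (dropped 2, 9): sum 15, len 4
→ 8 (dropped 3): sum 20, len 4
→ 7 (dropped 5, 2): sum 20, len 3
→ 3 (dropped 5): sum 18, len 3
→ 9 (dropped 8): sum 19, len 3
→ 6 (dropped 7): sum 18, len 3
→ 1: sum 19, len 4
→ 4 (dropped 3): sum 20, len 4
→ 7 (dropped 9): sum 18, len 4
→ 9 (dropped 6): sum 21, len 4
→ 4 (dropped 1, 4): sum 20, len 3
→ 2 (dropped 7): sum 15, len 3
Longest length seen: 5.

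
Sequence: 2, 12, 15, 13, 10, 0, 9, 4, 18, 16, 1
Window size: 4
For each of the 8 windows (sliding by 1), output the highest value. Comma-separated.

15, 15, 15, 13, 10, 18, 18, 18

Sliding a size-4 window across the 11 values:
2 12 15 13 → max 15
12 15 13 10 → max 15
15 13 10 0 → max 15
13 10 0 9 → max 13
10 0 9 4 → max 10
0 9 4 18 → max 18
9 4 18 16 → max 18
4 18 16 1 → max 18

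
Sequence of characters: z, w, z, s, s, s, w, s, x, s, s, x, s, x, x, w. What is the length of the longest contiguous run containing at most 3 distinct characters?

13

add z: window [z] (1 distinct), len 1
add w: window [z, w] (2 distinct), len 2
add z: window [z, w, z] (2 distinct), len 3
add s: window [z, w, z, s] (3 distinct), len 4
add s: window [z, w, z, s, s] (3 distinct), len 5
add s: window [z, w, z, s, s, s] (3 distinct), len 6
add w: window [z, w, z, s, s, s, w] (3 distinct), len 7
add s: window [z, w, z, s, s, s, w, s] (3 distinct), len 8
add x: window [s, s, s, w, s, x] (3 distinct), len 6
add s: window [s, s, s, w, s, x, s] (3 distinct), len 7
add s: window [s, s, s, w, s, x, s, s] (3 distinct), len 8
add x: window [s, s, s, w, s, x, s, s, x] (3 distinct), len 9
add s: window [s, s, s, w, s, x, s, s, x, s] (3 distinct), len 10
add x: window [s, s, s, w, s, x, s, s, x, s, x] (3 distinct), len 11
add x: window [s, s, s, w, s, x, s, s, x, s, x, x] (3 distinct), len 12
add w: window [s, s, s, w, s, x, s, s, x, s, x, x, w] (3 distinct), len 13
Longest length with ≤3 distinct: 13.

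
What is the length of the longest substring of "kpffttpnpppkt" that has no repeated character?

[k] len 1
[k, p] len 2
[k, p, f] len 3
[f] len 1
[f, t] len 2
[t] len 1
[t, p] len 2
[t, p, n] len 3
[n, p] len 2
[p] len 1
[p] len 1
[p, k] len 2
[p, k, t] len 3
Longest all-distinct length: 3.

3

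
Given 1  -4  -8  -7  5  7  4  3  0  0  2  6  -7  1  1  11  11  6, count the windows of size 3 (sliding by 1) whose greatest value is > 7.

1 -4 -8 → max 1
-4 -8 -7 → max -4
-8 -7 5 → max 5
-7 5 7 → max 7
5 7 4 → max 7
7 4 3 → max 7
4 3 0 → max 4
3 0 0 → max 3
0 0 2 → max 2
0 2 6 → max 6
2 6 -7 → max 6
6 -7 1 → max 6
-7 1 1 → max 1
1 1 11 → max 11  > 7 ✓
1 11 11 → max 11  > 7 ✓
11 11 6 → max 11  > 7 ✓
3 windows satisfy the condition.

3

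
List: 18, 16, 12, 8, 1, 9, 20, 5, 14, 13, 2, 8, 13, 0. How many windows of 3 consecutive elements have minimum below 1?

1

18 16 12 → min 12
16 12 8 → min 8
12 8 1 → min 1
8 1 9 → min 1
1 9 20 → min 1
9 20 5 → min 5
20 5 14 → min 5
5 14 13 → min 5
14 13 2 → min 2
13 2 8 → min 2
2 8 13 → min 2
8 13 0 → min 0  < 1 ✓
1 window satisfy the condition.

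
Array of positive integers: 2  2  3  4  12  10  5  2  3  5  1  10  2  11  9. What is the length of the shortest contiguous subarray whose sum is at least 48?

8

Extend right; whenever the sum reaches 48, record the length and shrink from the left:
add 2: running sum 2 < 48
add 2: running sum 4 < 48
add 3: running sum 7 < 48
add 4: running sum 11 < 48
add 12: running sum 23 < 48
add 10: running sum 33 < 48
add 5: running sum 38 < 48
add 2: running sum 40 < 48
add 3: running sum 43 < 48
add 5: shortest ending here [2, 2, 3, 4, 12, 10, 5, 2, 3, 5] sum 48, len 10
add 1: shortest ending here [2, 2, 3, 4, 12, 10, 5, 2, 3, 5, 1] sum 49, len 11
add 10: shortest ending here [12, 10, 5, 2, 3, 5, 1, 10] sum 48, len 8
add 2: shortest ending here [12, 10, 5, 2, 3, 5, 1, 10, 2] sum 50, len 9
add 11: shortest ending here [10, 5, 2, 3, 5, 1, 10, 2, 11] sum 49, len 9
add 9: shortest ending here [5, 2, 3, 5, 1, 10, 2, 11, 9] sum 48, len 9
Shortest qualifying length: 8.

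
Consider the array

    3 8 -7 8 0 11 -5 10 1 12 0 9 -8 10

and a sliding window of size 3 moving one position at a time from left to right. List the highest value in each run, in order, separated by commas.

3 8 -7 → max 8
8 -7 8 → max 8
-7 8 0 → max 8
8 0 11 → max 11
0 11 -5 → max 11
11 -5 10 → max 11
-5 10 1 → max 10
10 1 12 → max 12
1 12 0 → max 12
12 0 9 → max 12
0 9 -8 → max 9
9 -8 10 → max 10

8, 8, 8, 11, 11, 11, 10, 12, 12, 12, 9, 10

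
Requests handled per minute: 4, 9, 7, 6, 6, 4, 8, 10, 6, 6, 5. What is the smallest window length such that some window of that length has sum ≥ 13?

add 4: running sum 4 < 13
add 9: shortest ending here [4, 9] sum 13, len 2
add 7: shortest ending here [9, 7] sum 16, len 2
add 6: shortest ending here [7, 6] sum 13, len 2
add 6: shortest ending here [7, 6, 6] sum 19, len 3
add 4: shortest ending here [6, 6, 4] sum 16, len 3
add 8: shortest ending here [6, 4, 8] sum 18, len 3
add 10: shortest ending here [8, 10] sum 18, len 2
add 6: shortest ending here [10, 6] sum 16, len 2
add 6: shortest ending here [10, 6, 6] sum 22, len 3
add 5: shortest ending here [6, 6, 5] sum 17, len 3
Shortest qualifying length: 2.

2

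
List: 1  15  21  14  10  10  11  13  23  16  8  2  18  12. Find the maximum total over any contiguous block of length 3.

52

[1, 15, 21] → sum 37
[15, 21, 14] → sum 50
[21, 14, 10] → sum 45
[14, 10, 10] → sum 34
[10, 10, 11] → sum 31
[10, 11, 13] → sum 34
[11, 13, 23] → sum 47
[13, 23, 16] → sum 52
[23, 16, 8] → sum 47
[16, 8, 2] → sum 26
[8, 2, 18] → sum 28
[2, 18, 12] → sum 32
Maximum of these is 52.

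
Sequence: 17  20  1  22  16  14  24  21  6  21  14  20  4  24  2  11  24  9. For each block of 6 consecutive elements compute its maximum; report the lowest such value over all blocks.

17 20 1 22 16 14 → max 22
20 1 22 16 14 24 → max 24
1 22 16 14 24 21 → max 24
22 16 14 24 21 6 → max 24
16 14 24 21 6 21 → max 24
14 24 21 6 21 14 → max 24
24 21 6 21 14 20 → max 24
21 6 21 14 20 4 → max 21
6 21 14 20 4 24 → max 24
21 14 20 4 24 2 → max 24
14 20 4 24 2 11 → max 24
20 4 24 2 11 24 → max 24
4 24 2 11 24 9 → max 24
Lowest of these is 21.

21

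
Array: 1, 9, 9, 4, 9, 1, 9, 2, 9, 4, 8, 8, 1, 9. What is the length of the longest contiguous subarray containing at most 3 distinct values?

7

add 1: window [1] (1 distinct), len 1
add 9: window [1, 9] (2 distinct), len 2
add 9: window [1, 9, 9] (2 distinct), len 3
add 4: window [1, 9, 9, 4] (3 distinct), len 4
add 9: window [1, 9, 9, 4, 9] (3 distinct), len 5
add 1: window [1, 9, 9, 4, 9, 1] (3 distinct), len 6
add 9: window [1, 9, 9, 4, 9, 1, 9] (3 distinct), len 7
add 2: window [9, 1, 9, 2] (3 distinct), len 4
add 9: window [9, 1, 9, 2, 9] (3 distinct), len 5
add 4: window [9, 2, 9, 4] (3 distinct), len 4
add 8: window [9, 4, 8] (3 distinct), len 3
add 8: window [9, 4, 8, 8] (3 distinct), len 4
add 1: window [4, 8, 8, 1] (3 distinct), len 4
add 9: window [8, 8, 1, 9] (3 distinct), len 4
Longest length with ≤3 distinct: 7.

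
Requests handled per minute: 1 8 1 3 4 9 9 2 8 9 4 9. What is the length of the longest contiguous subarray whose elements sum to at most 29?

6

[1] sum 1 len 1
[1, 8] sum 9 len 2
[1, 8, 1] sum 10 len 3
[1, 8, 1, 3] sum 13 len 4
[1, 8, 1, 3, 4] sum 17 len 5
[1, 8, 1, 3, 4, 9] sum 26 len 6
[1, 3, 4, 9, 9] sum 26 len 5
[1, 3, 4, 9, 9, 2] sum 28 len 6
[9, 9, 2, 8] sum 28 len 4
[9, 2, 8, 9] sum 28 len 4
[2, 8, 9, 4] sum 23 len 4
[9, 4, 9] sum 22 len 3
Longest length seen: 6.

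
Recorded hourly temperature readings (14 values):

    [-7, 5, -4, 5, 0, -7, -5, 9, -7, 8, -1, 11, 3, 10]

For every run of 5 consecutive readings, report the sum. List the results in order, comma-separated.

-1, -1, -11, 2, -10, -2, 4, 20, 14, 31

[-7, 5, -4, 5, 0] → sum -1
[5, -4, 5, 0, -7] → sum -1
[-4, 5, 0, -7, -5] → sum -11
[5, 0, -7, -5, 9] → sum 2
[0, -7, -5, 9, -7] → sum -10
[-7, -5, 9, -7, 8] → sum -2
[-5, 9, -7, 8, -1] → sum 4
[9, -7, 8, -1, 11] → sum 20
[-7, 8, -1, 11, 3] → sum 14
[8, -1, 11, 3, 10] → sum 31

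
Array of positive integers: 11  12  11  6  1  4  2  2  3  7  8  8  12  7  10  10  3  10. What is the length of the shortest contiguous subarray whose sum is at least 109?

add 11: running sum 11 < 109
add 12: running sum 23 < 109
add 11: running sum 34 < 109
add 6: running sum 40 < 109
add 1: running sum 41 < 109
add 4: running sum 45 < 109
add 2: running sum 47 < 109
add 2: running sum 49 < 109
add 3: running sum 52 < 109
add 7: running sum 59 < 109
add 8: running sum 67 < 109
add 8: running sum 75 < 109
add 12: running sum 87 < 109
add 7: running sum 94 < 109
add 10: running sum 104 < 109
add 10: shortest ending here [11, 12, 11, 6, 1, 4, 2, 2, 3, 7, 8, 8, 12, 7, 10, 10] sum 114, len 16
add 3: shortest ending here [11, 12, 11, 6, 1, 4, 2, 2, 3, 7, 8, 8, 12, 7, 10, 10, 3] sum 117, len 17
add 10: shortest ending here [12, 11, 6, 1, 4, 2, 2, 3, 7, 8, 8, 12, 7, 10, 10, 3, 10] sum 116, len 17
Shortest qualifying length: 16.

16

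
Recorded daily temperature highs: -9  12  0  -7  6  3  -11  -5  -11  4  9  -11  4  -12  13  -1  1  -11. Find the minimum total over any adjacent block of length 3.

-27

[-9, 12, 0] → sum 3
[12, 0, -7] → sum 5
[0, -7, 6] → sum -1
[-7, 6, 3] → sum 2
[6, 3, -11] → sum -2
[3, -11, -5] → sum -13
[-11, -5, -11] → sum -27
[-5, -11, 4] → sum -12
[-11, 4, 9] → sum 2
[4, 9, -11] → sum 2
[9, -11, 4] → sum 2
[-11, 4, -12] → sum -19
[4, -12, 13] → sum 5
[-12, 13, -1] → sum 0
[13, -1, 1] → sum 13
[-1, 1, -11] → sum -11
Minimum of these is -27.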